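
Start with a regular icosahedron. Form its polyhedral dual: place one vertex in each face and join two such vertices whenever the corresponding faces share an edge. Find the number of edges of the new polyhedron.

30

The base solid has V = 12, E = 30, F = 20.
The dual swaps V and F and preserves E: V′ = F = 20, E′ = E = 30, F′ = V = 12.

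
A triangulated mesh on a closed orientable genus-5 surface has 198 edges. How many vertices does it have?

χ = 2 − 2·5 = -8, and every face is a triangle so 3F = 2E.
F = 2E/3 = 132. Then V = -8 + E − F = -8 + 198 − 132 = 58.

58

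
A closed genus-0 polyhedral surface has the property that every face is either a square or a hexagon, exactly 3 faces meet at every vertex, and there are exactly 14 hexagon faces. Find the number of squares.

Let x be the number of squares; then F = 14 + x.
Edge–face incidences: 2E = 6·14 + 4·x = 84 + 4x.
Every vertex has degree 3, so 3V = 2E.
Euler: V − E + F = 2 ⇒ (2E)/3 − E + (14 + x) = 2.
Multiply by 6: 2·(2E) − 3·(2E) + 6·(14 + x) = 12, i.e. 84 + 6x − (84 + 4x) = 12.
Collecting terms: 2x = 12, so x = 6.
Then 2E = 84 + 4·6 = 108, so E = 54, V = 2E/3 = 36, F = 14 + 6 = 20.

6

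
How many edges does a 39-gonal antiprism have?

156

An antiprism on an n-gon has two n-gon caps and 2n triangles: V = 2·39 = 78, E = 4·39 = 156, F = 2·39 + 2 = 80.
Check: V − E + F = 78 − 156 + 80 = 2.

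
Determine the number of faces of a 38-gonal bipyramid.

A bipyramid over an n-gon has 2n triangular faces and n + 2 vertices: V = 38 + 2 = 40, E = 3·38 = 114, F = 2·38 = 76.

76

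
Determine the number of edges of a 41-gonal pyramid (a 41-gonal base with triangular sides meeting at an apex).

A pyramid on an n-gon base has one n-gon and n triangles: V = 41 + 1 = 42, E = 2·41 = 82, F = 41 + 1 = 42.

82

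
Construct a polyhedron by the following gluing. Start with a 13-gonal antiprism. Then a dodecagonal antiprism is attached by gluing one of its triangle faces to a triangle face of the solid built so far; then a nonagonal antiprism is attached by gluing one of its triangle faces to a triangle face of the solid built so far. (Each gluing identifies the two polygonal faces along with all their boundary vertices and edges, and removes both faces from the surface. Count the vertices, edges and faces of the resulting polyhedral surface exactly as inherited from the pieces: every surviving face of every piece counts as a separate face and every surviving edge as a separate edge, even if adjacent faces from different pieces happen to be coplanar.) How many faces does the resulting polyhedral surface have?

70

A 13-gonal antiprism: V=26, E=52, F=28.
Attach a dodecagonal antiprism (V=24, E=48, F=26) along a 3-gon: merge 3 vertices and 3 edges, delete both glued faces → V=47, E=97, F=52.
Attach a nonagonal antiprism (V=18, E=36, F=20) along a 3-gon: merge 3 vertices and 3 edges, delete both glued faces → V=62, E=130, F=70.
Check: V − E + F = 62 − 130 + 70 = 2.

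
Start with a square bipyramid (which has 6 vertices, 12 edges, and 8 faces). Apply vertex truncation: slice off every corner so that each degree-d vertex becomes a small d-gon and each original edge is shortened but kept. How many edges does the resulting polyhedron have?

36

Truncation replaces each original edge-end by a new vertex, so V′ = 2E = 24.
Each original edge survives, and each old vertex of degree d contributes d new edges; summing degrees gives Σd = 2E, so E′ = E + 2E = 3E = 36.
Each original face survives and each original vertex becomes one new face: F′ = F + V = 14.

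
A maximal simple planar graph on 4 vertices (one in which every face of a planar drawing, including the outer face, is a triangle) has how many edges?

6

In a plane triangulation 3F = 2E and V − E + F = 2, so E = 3V − 6 = 3·4 − 6 = 6.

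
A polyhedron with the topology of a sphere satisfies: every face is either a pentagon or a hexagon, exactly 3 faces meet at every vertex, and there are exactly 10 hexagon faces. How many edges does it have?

Let x be the number of pentagons; then F = 10 + x.
Edge–face incidences: 2E = 6·10 + 5·x = 60 + 5x.
Every vertex has degree 3, so 3V = 2E.
Euler: V − E + F = 2 ⇒ (2E)/3 − E + (10 + x) = 2.
Multiply by 6: 2·(2E) − 3·(2E) + 6·(10 + x) = 12, i.e. 60 + 6x − (60 + 5x) = 12.
Collecting terms: x = 12.
Then 2E = 60 + 5·12 = 120, so E = 60, V = 2E/3 = 40, F = 10 + 12 = 22.

60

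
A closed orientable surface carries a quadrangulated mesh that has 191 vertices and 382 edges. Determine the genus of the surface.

Every face is a square and each edge borders two faces, so 4F = 2·382, giving F = 191.
χ = V − E + F = 191 − 382 + 191 = 0.
For a closed orientable surface χ = 2 − 2g, so g = (2 − (0))/2 = 1.

1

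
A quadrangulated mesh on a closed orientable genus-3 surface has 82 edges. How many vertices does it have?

χ = 2 − 2·3 = -4, and every face is a square so 4F = 2E.
F = 2E/4 = 41. Then V = -4 + E − F = -4 + 82 − 41 = 37.

37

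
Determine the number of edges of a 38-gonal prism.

A prism on an n-gon has two n-gon bases and n rectangular sides: V = 2·38 = 76, E = 3·38 = 114, F = 38 + 2 = 40.

114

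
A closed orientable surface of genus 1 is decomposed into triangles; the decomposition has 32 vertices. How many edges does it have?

96

χ = 2 − 2·1 = 0, and every face is a triangle so 3F = 2E.
V − E + F = 0 with E = 3F/2 gives 32 − (3/2 − 1)·F = 0, so F = 64 and E = 96.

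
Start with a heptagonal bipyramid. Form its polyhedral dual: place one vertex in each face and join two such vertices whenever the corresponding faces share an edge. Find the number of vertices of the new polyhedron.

The base solid has V = 9, E = 21, F = 14.
The dual swaps V and F and preserves E: V′ = F = 14, E′ = E = 21, F′ = V = 9.

14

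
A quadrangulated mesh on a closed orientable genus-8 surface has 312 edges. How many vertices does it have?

χ = 2 − 2·8 = -14, and every face is a square so 4F = 2E.
F = 2E/4 = 156. Then V = -14 + E − F = -14 + 312 − 156 = 142.

142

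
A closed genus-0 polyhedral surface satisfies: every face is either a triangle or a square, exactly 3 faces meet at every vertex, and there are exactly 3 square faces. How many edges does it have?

Let x be the number of triangles; then F = 3 + x.
Edge–face incidences: 2E = 4·3 + 3·x = 12 + 3x.
Every vertex has degree 3, so 3V = 2E.
Euler: V − E + F = 2 ⇒ (2E)/3 − E + (3 + x) = 2.
Multiply by 6: 2·(2E) − 3·(2E) + 6·(3 + x) = 12, i.e. 18 + 6x − (12 + 3x) = 12.
Collecting terms: 3x + 6 = 12, so 3x = 6, so x = 2.
Then 2E = 12 + 3·2 = 18, so E = 9, V = 2E/3 = 6, F = 3 + 2 = 5.

9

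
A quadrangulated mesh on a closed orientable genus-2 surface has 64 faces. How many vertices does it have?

χ = 2 − 2·2 = -2, and every face is a square so 4F = 2E.
E = 4·64/2 = 128. Then V = -2 + E − F = -2 + 128 − 64 = 62.

62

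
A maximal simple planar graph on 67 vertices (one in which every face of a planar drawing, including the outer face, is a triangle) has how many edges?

195

In a plane triangulation 3F = 2E and V − E + F = 2, so E = 3V − 6 = 3·67 − 6 = 195.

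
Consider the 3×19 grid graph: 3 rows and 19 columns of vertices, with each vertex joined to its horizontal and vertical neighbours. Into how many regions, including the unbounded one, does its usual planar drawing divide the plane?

37

The grid has V = 3·19 = 57 vertices and E = 3·18 + 19·2 = 92 edges.
F = 2 − V + E = 2 − 57 + 92 = 37.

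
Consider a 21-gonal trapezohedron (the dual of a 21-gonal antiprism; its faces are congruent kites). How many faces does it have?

The n-trapezohedron (dual of the n-antiprism) has V = 2·21 + 2 = 44, E = 4·21 = 84, F = 2·21 = 42.

42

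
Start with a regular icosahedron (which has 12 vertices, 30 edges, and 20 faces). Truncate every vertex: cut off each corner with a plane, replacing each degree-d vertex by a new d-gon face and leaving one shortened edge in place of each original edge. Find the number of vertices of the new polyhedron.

60

Truncation replaces each original edge-end by a new vertex, so V′ = 2E = 60.
Each original edge survives, and each old vertex of degree d contributes d new edges; summing degrees gives Σd = 2E, so E′ = E + 2E = 3E = 90.
Each original face survives and each original vertex becomes one new face: F′ = F + V = 32.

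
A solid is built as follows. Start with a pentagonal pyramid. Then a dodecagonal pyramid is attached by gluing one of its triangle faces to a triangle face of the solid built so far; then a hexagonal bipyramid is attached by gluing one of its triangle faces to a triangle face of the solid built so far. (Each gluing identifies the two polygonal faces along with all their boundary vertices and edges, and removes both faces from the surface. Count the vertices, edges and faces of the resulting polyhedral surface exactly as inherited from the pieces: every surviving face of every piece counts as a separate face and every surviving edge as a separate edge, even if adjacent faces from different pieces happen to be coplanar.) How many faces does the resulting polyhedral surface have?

A pentagonal pyramid: V=6, E=10, F=6.
Attach a dodecagonal pyramid (V=13, E=24, F=13) along a 3-gon: merge 3 vertices and 3 edges, delete both glued faces → V=16, E=31, F=17.
Attach a hexagonal bipyramid (V=8, E=18, F=12) along a 3-gon: merge 3 vertices and 3 edges, delete both glued faces → V=21, E=46, F=27.
Check: V − E + F = 21 − 46 + 27 = 2.

27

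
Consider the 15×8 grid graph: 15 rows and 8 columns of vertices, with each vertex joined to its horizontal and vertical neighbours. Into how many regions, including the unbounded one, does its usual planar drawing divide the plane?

99

The grid has V = 15·8 = 120 vertices and E = 15·7 + 8·14 = 217 edges.
F = 2 − V + E = 2 − 120 + 217 = 99.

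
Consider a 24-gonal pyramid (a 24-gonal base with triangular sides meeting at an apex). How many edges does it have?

A pyramid on an n-gon base has one n-gon and n triangles: V = 24 + 1 = 25, E = 2·24 = 48, F = 24 + 1 = 25.

48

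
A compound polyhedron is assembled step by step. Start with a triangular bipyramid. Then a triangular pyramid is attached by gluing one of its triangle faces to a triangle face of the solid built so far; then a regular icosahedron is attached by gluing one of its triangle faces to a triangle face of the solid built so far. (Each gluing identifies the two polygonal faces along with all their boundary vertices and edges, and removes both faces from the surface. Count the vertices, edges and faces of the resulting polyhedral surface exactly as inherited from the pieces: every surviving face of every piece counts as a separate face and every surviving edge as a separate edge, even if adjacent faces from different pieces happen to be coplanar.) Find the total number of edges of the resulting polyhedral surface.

39

A triangular bipyramid: V=5, E=9, F=6.
Attach a triangular pyramid (V=4, E=6, F=4) along a 3-gon: merge 3 vertices and 3 edges, delete both glued faces → V=6, E=12, F=8.
Attach a regular icosahedron (V=12, E=30, F=20) along a 3-gon: merge 3 vertices and 3 edges, delete both glued faces → V=15, E=39, F=26.
Check: V − E + F = 15 − 39 + 26 = 2.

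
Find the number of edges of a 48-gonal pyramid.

A pyramid on an n-gon base has one n-gon and n triangles: V = 48 + 1 = 49, E = 2·48 = 96, F = 48 + 1 = 49.
Check: V − E + F = 49 − 96 + 49 = 2.

96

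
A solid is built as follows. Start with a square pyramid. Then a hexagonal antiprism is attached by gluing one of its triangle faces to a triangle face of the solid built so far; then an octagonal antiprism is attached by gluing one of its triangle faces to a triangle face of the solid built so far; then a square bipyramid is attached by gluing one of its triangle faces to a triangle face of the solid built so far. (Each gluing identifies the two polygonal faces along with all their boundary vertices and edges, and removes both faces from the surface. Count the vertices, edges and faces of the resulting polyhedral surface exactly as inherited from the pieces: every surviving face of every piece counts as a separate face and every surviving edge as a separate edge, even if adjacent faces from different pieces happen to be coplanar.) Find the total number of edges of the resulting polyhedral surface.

A square pyramid: V=5, E=8, F=5.
Attach a hexagonal antiprism (V=12, E=24, F=14) along a 3-gon: merge 3 vertices and 3 edges, delete both glued faces → V=14, E=29, F=17.
Attach an octagonal antiprism (V=16, E=32, F=18) along a 3-gon: merge 3 vertices and 3 edges, delete both glued faces → V=27, E=58, F=33.
Attach a square bipyramid (V=6, E=12, F=8) along a 3-gon: merge 3 vertices and 3 edges, delete both glued faces → V=30, E=67, F=39.
Check: V − E + F = 30 − 67 + 39 = 2.

67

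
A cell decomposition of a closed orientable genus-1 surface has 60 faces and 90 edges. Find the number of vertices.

30

For a closed orientable surface of genus 1, χ = 2 − 2·1 = 0.
V = 0 + E − F = 0 + 90 − 60 = 30.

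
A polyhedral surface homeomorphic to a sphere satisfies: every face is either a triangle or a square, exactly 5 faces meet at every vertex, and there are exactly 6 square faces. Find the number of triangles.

Let x be the number of triangles; then F = 6 + x.
Edge–face incidences: 2E = 4·6 + 3·x = 24 + 3x.
Every vertex has degree 5, so 5V = 2E.
Euler: V − E + F = 2 ⇒ (2E)/5 − E + (6 + x) = 2.
Multiply by 10: 2·(2E) − 5·(2E) + 10·(6 + x) = 20, i.e. 60 + 10x − 3·(24 + 3x) = 20.
Collecting terms: x − 12 = 20, so x = 32.
Then 2E = 24 + 3·32 = 120, so E = 60, V = 2E/5 = 24, F = 6 + 32 = 38.

32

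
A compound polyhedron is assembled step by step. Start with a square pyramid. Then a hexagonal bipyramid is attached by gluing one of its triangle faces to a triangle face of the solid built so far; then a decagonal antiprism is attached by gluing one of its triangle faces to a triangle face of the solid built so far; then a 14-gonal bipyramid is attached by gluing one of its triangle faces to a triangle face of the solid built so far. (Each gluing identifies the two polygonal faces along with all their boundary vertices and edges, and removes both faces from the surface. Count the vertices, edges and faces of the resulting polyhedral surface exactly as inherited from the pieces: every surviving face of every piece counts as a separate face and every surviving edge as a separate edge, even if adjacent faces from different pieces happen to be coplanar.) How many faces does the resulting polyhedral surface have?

A square pyramid: V=5, E=8, F=5.
Attach a hexagonal bipyramid (V=8, E=18, F=12) along a 3-gon: merge 3 vertices and 3 edges, delete both glued faces → V=10, E=23, F=15.
Attach a decagonal antiprism (V=20, E=40, F=22) along a 3-gon: merge 3 vertices and 3 edges, delete both glued faces → V=27, E=60, F=35.
Attach a 14-gonal bipyramid (V=16, E=42, F=28) along a 3-gon: merge 3 vertices and 3 edges, delete both glued faces → V=40, E=99, F=61.
Check: V − E + F = 40 − 99 + 61 = 2.

61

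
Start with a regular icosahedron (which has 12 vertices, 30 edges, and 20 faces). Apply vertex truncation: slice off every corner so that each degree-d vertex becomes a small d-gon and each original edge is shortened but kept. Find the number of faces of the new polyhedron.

32

Truncation replaces each original edge-end by a new vertex, so V′ = 2E = 60.
Each original edge survives, and each old vertex of degree d contributes d new edges; summing degrees gives Σd = 2E, so E′ = E + 2E = 3E = 90.
Each original face survives and each original vertex becomes one new face: F′ = F + V = 32.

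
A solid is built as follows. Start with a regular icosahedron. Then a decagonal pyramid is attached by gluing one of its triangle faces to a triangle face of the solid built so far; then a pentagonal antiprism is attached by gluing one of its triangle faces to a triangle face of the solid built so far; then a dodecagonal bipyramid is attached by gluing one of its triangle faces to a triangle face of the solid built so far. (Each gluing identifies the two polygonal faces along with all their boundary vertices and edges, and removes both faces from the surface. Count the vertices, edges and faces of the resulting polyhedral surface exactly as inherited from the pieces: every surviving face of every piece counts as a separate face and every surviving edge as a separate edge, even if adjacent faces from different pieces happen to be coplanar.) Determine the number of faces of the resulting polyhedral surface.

61

A regular icosahedron: V=12, E=30, F=20.
Attach a decagonal pyramid (V=11, E=20, F=11) along a 3-gon: merge 3 vertices and 3 edges, delete both glued faces → V=20, E=47, F=29.
Attach a pentagonal antiprism (V=10, E=20, F=12) along a 3-gon: merge 3 vertices and 3 edges, delete both glued faces → V=27, E=64, F=39.
Attach a dodecagonal bipyramid (V=14, E=36, F=24) along a 3-gon: merge 3 vertices and 3 edges, delete both glued faces → V=38, E=97, F=61.
Check: V − E + F = 38 − 97 + 61 = 2.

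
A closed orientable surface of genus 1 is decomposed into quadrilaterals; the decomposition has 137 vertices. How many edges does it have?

χ = 2 − 2·1 = 0, and every face is a square so 4F = 2E.
V − E + F = 0 with E = 4F/2 gives 137 − (4/2 − 1)·F = 0, so F = 137 and E = 274.

274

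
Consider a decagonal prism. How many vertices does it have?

A prism on an n-gon has two n-gon bases and n rectangular sides: V = 2·10 = 20, E = 3·10 = 30, F = 10 + 2 = 12.

20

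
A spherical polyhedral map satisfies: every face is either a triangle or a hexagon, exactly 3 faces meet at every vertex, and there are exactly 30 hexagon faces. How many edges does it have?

Let x be the number of triangles; then F = 30 + x.
Edge–face incidences: 2E = 6·30 + 3·x = 180 + 3x.
Every vertex has degree 3, so 3V = 2E.
Euler: V − E + F = 2 ⇒ (2E)/3 − E + (30 + x) = 2.
Multiply by 6: 2·(2E) − 3·(2E) + 6·(30 + x) = 12, i.e. 180 + 6x − (180 + 3x) = 12.
Collecting terms: 3x = 12, so x = 4.
Then 2E = 180 + 3·4 = 192, so E = 96, V = 2E/3 = 64, F = 30 + 4 = 34.

96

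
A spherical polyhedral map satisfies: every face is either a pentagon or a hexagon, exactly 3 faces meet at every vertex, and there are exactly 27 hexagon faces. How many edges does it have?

Let x be the number of pentagons; then F = 27 + x.
Edge–face incidences: 2E = 6·27 + 5·x = 162 + 5x.
Every vertex has degree 3, so 3V = 2E.
Euler: V − E + F = 2 ⇒ (2E)/3 − E + (27 + x) = 2.
Multiply by 6: 2·(2E) − 3·(2E) + 6·(27 + x) = 12, i.e. 162 + 6x − (162 + 5x) = 12.
Collecting terms: x = 12.
Then 2E = 162 + 5·12 = 222, so E = 111, V = 2E/3 = 74, F = 27 + 12 = 39.

111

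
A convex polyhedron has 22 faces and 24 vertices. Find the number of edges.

44

Here V − E + F = 2.
E = V + F − (2) = 24 + 22 − (2) = 44.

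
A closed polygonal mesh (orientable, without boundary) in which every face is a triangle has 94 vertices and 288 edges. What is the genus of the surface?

Every face is a triangle and each edge borders two faces, so 3F = 2·288, giving F = 192.
χ = V − E + F = 94 − 288 + 192 = -2.
For a closed orientable surface χ = 2 − 2g, so g = (2 − (-2))/2 = 2.

2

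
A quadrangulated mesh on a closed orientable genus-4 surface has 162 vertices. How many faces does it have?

χ = 2 − 2·4 = -6, and every face is a square so 4F = 2E.
V − E + F = -6 with E = 4F/2 gives 162 − (4/2 − 1)·F = -6, so F = 168 and E = 336.

168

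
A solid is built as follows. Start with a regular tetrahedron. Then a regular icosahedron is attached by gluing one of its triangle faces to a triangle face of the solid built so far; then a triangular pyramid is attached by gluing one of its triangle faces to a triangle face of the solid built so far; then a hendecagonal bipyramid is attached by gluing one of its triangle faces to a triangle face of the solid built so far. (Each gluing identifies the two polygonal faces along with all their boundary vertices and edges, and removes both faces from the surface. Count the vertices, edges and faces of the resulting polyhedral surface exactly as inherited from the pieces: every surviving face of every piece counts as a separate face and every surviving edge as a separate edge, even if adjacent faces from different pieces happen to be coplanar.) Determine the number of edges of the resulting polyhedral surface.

66

A regular tetrahedron: V=4, E=6, F=4.
Attach a regular icosahedron (V=12, E=30, F=20) along a 3-gon: merge 3 vertices and 3 edges, delete both glued faces → V=13, E=33, F=22.
Attach a triangular pyramid (V=4, E=6, F=4) along a 3-gon: merge 3 vertices and 3 edges, delete both glued faces → V=14, E=36, F=24.
Attach a hendecagonal bipyramid (V=13, E=33, F=22) along a 3-gon: merge 3 vertices and 3 edges, delete both glued faces → V=24, E=66, F=44.
Check: V − E + F = 24 − 66 + 44 = 2.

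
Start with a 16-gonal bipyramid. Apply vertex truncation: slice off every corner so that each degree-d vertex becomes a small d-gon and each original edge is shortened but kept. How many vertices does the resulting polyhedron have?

The base solid has V = 18, E = 48, F = 32.
Truncation replaces each original edge-end by a new vertex, so V′ = 2E = 96.
Each original edge survives, and each old vertex of degree d contributes d new edges; summing degrees gives Σd = 2E, so E′ = E + 2E = 3E = 144.
Each original face survives and each original vertex becomes one new face: F′ = F + V = 50.

96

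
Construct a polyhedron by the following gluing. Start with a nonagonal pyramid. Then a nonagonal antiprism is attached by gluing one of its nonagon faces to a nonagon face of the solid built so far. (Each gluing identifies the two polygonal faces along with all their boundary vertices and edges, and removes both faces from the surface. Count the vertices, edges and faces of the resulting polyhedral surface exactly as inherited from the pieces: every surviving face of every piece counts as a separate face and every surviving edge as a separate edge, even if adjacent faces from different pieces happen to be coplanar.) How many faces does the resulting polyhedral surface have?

A nonagonal pyramid: V=10, E=18, F=10.
Attach a nonagonal antiprism (V=18, E=36, F=20) along a 9-gon: merge 9 vertices and 9 edges, delete both glued faces → V=19, E=45, F=28.
Check: V − E + F = 19 − 45 + 28 = 2.

28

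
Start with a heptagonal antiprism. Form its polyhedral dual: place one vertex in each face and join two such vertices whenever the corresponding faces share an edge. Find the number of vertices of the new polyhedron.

The base solid has V = 14, E = 28, F = 16.
The dual swaps V and F and preserves E: V′ = F = 16, E′ = E = 28, F′ = V = 14.

16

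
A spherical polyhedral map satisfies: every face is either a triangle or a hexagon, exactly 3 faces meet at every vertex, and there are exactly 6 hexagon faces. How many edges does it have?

24

Let x be the number of triangles; then F = 6 + x.
Edge–face incidences: 2E = 6·6 + 3·x = 36 + 3x.
Every vertex has degree 3, so 3V = 2E.
Euler: V − E + F = 2 ⇒ (2E)/3 − E + (6 + x) = 2.
Multiply by 6: 2·(2E) − 3·(2E) + 6·(6 + x) = 12, i.e. 36 + 6x − (36 + 3x) = 12.
Collecting terms: 3x = 12, so x = 4.
Then 2E = 36 + 3·4 = 48, so E = 24, V = 2E/3 = 16, F = 6 + 4 = 10.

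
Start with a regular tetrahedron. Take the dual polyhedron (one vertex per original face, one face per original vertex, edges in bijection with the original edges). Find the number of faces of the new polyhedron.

4

The base solid has V = 4, E = 6, F = 4.
The dual swaps V and F and preserves E: V′ = F = 4, E′ = E = 6, F′ = V = 4.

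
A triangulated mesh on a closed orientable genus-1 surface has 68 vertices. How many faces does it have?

136

χ = 2 − 2·1 = 0, and every face is a triangle so 3F = 2E.
V − E + F = 0 with E = 3F/2 gives 68 − (3/2 − 1)·F = 0, so F = 136 and E = 204.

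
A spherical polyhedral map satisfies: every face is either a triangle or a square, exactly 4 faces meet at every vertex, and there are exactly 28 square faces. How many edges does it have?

Let x be the number of triangles; then F = 28 + x.
Edge–face incidences: 2E = 4·28 + 3·x = 112 + 3x.
Every vertex has degree 4, so 4V = 2E.
Euler: V − E + F = 2 ⇒ (2E)/4 − E + (28 + x) = 2.
Multiply by 8: 2·(2E) − 4·(2E) + 8·(28 + x) = 16, i.e. 224 + 8x − 2·(112 + 3x) = 16.
Collecting terms: 2x = 16, so x = 8.
Then 2E = 112 + 3·8 = 136, so E = 68, V = 2E/4 = 34, F = 28 + 8 = 36.

68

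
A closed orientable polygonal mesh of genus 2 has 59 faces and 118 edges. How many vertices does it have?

For a closed orientable surface of genus 2, χ = 2 − 2·2 = -2.
V = -2 + E − F = -2 + 118 − 59 = 57.

57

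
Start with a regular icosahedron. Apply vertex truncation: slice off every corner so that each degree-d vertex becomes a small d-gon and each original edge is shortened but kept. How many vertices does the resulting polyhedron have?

60

The base solid has V = 12, E = 30, F = 20.
Truncation replaces each original edge-end by a new vertex, so V′ = 2E = 60.
Each original edge survives, and each old vertex of degree d contributes d new edges; summing degrees gives Σd = 2E, so E′ = E + 2E = 3E = 90.
Each original face survives and each original vertex becomes one new face: F′ = F + V = 32.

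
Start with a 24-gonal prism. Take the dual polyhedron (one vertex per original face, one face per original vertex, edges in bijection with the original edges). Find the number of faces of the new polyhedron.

The base solid has V = 48, E = 72, F = 26.
The dual swaps V and F and preserves E: V′ = F = 26, E′ = E = 72, F′ = V = 48.

48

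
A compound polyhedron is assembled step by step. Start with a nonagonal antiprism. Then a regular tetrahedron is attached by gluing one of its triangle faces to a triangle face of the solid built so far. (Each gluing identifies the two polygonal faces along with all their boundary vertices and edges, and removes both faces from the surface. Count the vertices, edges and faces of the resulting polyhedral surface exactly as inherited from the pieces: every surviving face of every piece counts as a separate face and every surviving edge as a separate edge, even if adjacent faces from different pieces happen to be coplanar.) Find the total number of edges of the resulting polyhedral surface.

A nonagonal antiprism: V=18, E=36, F=20.
Attach a regular tetrahedron (V=4, E=6, F=4) along a 3-gon: merge 3 vertices and 3 edges, delete both glued faces → V=19, E=39, F=22.
Check: V − E + F = 19 − 39 + 22 = 2.

39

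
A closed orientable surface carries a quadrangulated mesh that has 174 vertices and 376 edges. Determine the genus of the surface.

Every face is a square and each edge borders two faces, so 4F = 2·376, giving F = 188.
χ = V − E + F = 174 − 376 + 188 = -14.
For a closed orientable surface χ = 2 − 2g, so g = (2 − (-14))/2 = 8.

8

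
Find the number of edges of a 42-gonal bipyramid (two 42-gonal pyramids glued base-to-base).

126

A bipyramid over an n-gon has 2n triangular faces and n + 2 vertices: V = 42 + 2 = 44, E = 3·42 = 126, F = 2·42 = 84.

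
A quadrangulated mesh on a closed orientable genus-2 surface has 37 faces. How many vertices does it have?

35

χ = 2 − 2·2 = -2, and every face is a square so 4F = 2E.
E = 4·37/2 = 74. Then V = -2 + E − F = -2 + 74 − 37 = 35.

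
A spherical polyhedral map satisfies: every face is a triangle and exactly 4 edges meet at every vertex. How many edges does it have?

Each face has 3 edges and each edge borders two faces, so 2E = 3F.
Each vertex has degree 4, so 4V = 2E and hence V = 3F/4.
Euler: V − E + F = 2 ⇒ (3F/4) − (3F/2) + F = 2.
Multiply by 8: (6 − 12 + 8)F = 16, i.e. 2F = 16.
So F = 8, E = 3·8/2 = 12, V = 3·8/4 = 6.

12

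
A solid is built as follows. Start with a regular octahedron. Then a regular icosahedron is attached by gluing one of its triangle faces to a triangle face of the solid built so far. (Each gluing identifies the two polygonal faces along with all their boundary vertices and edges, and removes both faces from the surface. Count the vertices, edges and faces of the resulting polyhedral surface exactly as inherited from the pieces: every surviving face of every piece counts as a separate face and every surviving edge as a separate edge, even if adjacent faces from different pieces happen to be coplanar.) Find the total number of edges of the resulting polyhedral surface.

39

A regular octahedron: V=6, E=12, F=8.
Attach a regular icosahedron (V=12, E=30, F=20) along a 3-gon: merge 3 vertices and 3 edges, delete both glued faces → V=15, E=39, F=26.
Check: V − E + F = 15 − 39 + 26 = 2.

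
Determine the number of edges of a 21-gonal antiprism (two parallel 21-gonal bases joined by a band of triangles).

84

An antiprism on an n-gon has two n-gon caps and 2n triangles: V = 2·21 = 42, E = 4·21 = 84, F = 2·21 + 2 = 44.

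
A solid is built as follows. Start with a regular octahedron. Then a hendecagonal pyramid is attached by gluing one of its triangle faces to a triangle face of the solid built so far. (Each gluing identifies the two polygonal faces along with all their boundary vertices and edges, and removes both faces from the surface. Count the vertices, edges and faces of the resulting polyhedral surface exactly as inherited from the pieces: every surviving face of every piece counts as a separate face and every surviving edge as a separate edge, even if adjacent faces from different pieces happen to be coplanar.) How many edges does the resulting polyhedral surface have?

31

A regular octahedron: V=6, E=12, F=8.
Attach a hendecagonal pyramid (V=12, E=22, F=12) along a 3-gon: merge 3 vertices and 3 edges, delete both glued faces → V=15, E=31, F=18.
Check: V − E + F = 15 − 31 + 18 = 2.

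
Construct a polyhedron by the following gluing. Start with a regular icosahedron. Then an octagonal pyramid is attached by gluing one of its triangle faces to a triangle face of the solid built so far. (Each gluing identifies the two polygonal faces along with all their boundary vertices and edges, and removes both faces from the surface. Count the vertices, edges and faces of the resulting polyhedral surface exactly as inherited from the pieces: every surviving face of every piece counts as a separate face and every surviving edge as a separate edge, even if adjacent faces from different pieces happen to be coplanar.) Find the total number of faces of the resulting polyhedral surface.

A regular icosahedron: V=12, E=30, F=20.
Attach an octagonal pyramid (V=9, E=16, F=9) along a 3-gon: merge 3 vertices and 3 edges, delete both glued faces → V=18, E=43, F=27.
Check: V − E + F = 18 − 43 + 27 = 2.

27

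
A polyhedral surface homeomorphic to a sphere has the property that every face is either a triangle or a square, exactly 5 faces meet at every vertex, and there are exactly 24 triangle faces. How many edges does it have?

Let x be the number of squares; then F = 24 + x.
Edge–face incidences: 2E = 3·24 + 4·x = 72 + 4x.
Every vertex has degree 5, so 5V = 2E.
Euler: V − E + F = 2 ⇒ (2E)/5 − E + (24 + x) = 2.
Multiply by 10: 2·(2E) − 5·(2E) + 10·(24 + x) = 20, i.e. 240 + 10x − 3·(72 + 4x) = 20.
Collecting terms: −2x + 24 = 20, so −2x = −4, so x = 2.
Then 2E = 72 + 4·2 = 80, so E = 40, V = 2E/5 = 16, F = 24 + 2 = 26.

40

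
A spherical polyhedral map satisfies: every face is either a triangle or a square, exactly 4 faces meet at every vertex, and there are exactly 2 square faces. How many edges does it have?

16

Let x be the number of triangles; then F = 2 + x.
Edge–face incidences: 2E = 4·2 + 3·x = 8 + 3x.
Every vertex has degree 4, so 4V = 2E.
Euler: V − E + F = 2 ⇒ (2E)/4 − E + (2 + x) = 2.
Multiply by 8: 2·(2E) − 4·(2E) + 8·(2 + x) = 16, i.e. 16 + 8x − 2·(8 + 3x) = 16.
Collecting terms: 2x = 16, so x = 8.
Then 2E = 8 + 3·8 = 32, so E = 16, V = 2E/4 = 8, F = 2 + 8 = 10.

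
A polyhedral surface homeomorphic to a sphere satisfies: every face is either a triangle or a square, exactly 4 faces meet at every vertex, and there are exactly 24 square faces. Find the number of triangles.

8

Let x be the number of triangles; then F = 24 + x.
Edge–face incidences: 2E = 4·24 + 3·x = 96 + 3x.
Every vertex has degree 4, so 4V = 2E.
Euler: V − E + F = 2 ⇒ (2E)/4 − E + (24 + x) = 2.
Multiply by 8: 2·(2E) − 4·(2E) + 8·(24 + x) = 16, i.e. 192 + 8x − 2·(96 + 3x) = 16.
Collecting terms: 2x = 16, so x = 8.
Then 2E = 96 + 3·8 = 120, so E = 60, V = 2E/4 = 30, F = 24 + 8 = 32.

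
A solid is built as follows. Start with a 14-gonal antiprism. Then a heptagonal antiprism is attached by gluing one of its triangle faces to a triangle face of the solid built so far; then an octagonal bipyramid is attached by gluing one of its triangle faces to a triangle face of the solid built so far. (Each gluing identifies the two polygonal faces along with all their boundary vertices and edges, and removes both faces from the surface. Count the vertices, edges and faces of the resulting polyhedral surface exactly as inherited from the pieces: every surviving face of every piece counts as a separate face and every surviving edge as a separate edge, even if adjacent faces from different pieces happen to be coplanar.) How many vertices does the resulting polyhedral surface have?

A 14-gonal antiprism: V=28, E=56, F=30.
Attach a heptagonal antiprism (V=14, E=28, F=16) along a 3-gon: merge 3 vertices and 3 edges, delete both glued faces → V=39, E=81, F=44.
Attach an octagonal bipyramid (V=10, E=24, F=16) along a 3-gon: merge 3 vertices and 3 edges, delete both glued faces → V=46, E=102, F=58.
Check: V − E + F = 46 − 102 + 58 = 2.

46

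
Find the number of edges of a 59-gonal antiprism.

An antiprism on an n-gon has two n-gon caps and 2n triangles: V = 2·59 = 118, E = 4·59 = 236, F = 2·59 + 2 = 120.

236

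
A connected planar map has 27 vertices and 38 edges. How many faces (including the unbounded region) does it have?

13

Euler's formula for a connected plane graph: V − E + F = 2, so F = 2 − 27 + 38 = 13.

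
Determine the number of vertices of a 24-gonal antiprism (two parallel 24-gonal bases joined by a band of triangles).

48

An antiprism on an n-gon has two n-gon caps and 2n triangles: V = 2·24 = 48, E = 4·24 = 96, F = 2·24 + 2 = 50.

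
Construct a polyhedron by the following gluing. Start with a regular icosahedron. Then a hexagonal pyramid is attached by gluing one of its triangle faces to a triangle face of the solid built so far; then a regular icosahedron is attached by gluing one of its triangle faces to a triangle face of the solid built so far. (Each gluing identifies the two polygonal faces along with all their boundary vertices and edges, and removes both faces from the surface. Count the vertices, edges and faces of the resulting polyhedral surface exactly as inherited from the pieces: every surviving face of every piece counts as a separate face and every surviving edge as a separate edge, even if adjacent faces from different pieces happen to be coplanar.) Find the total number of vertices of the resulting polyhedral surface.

25

A regular icosahedron: V=12, E=30, F=20.
Attach a hexagonal pyramid (V=7, E=12, F=7) along a 3-gon: merge 3 vertices and 3 edges, delete both glued faces → V=16, E=39, F=25.
Attach a regular icosahedron (V=12, E=30, F=20) along a 3-gon: merge 3 vertices and 3 edges, delete both glued faces → V=25, E=66, F=43.
Check: V − E + F = 25 − 66 + 43 = 2.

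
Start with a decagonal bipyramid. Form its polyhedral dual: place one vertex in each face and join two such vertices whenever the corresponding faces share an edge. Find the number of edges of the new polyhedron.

The base solid has V = 12, E = 30, F = 20.
The dual swaps V and F and preserves E: V′ = F = 20, E′ = E = 30, F′ = V = 12.

30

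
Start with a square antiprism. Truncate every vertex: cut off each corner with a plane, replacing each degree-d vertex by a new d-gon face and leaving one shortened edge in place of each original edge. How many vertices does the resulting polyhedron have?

The base solid has V = 8, E = 16, F = 10.
Truncation replaces each original edge-end by a new vertex, so V′ = 2E = 32.
Each original edge survives, and each old vertex of degree d contributes d new edges; summing degrees gives Σd = 2E, so E′ = E + 2E = 3E = 48.
Each original face survives and each original vertex becomes one new face: F′ = F + V = 18.

32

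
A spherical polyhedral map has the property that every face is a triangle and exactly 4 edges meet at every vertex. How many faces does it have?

8

Each face has 3 edges and each edge borders two faces, so 2E = 3F.
Each vertex has degree 4, so 4V = 2E and hence V = 3F/4.
Euler: V − E + F = 2 ⇒ (3F/4) − (3F/2) + F = 2.
Multiply by 8: (6 − 12 + 8)F = 16, i.e. 2F = 16.
So F = 8, E = 3·8/2 = 12, V = 3·8/4 = 6.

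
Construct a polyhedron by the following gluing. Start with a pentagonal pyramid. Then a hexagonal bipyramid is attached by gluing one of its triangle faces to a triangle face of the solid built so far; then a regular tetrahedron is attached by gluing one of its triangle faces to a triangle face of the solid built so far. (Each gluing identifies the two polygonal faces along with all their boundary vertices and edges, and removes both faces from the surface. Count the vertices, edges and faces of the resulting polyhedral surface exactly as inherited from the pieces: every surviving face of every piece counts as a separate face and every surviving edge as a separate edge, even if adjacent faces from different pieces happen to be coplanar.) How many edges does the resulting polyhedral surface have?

A pentagonal pyramid: V=6, E=10, F=6.
Attach a hexagonal bipyramid (V=8, E=18, F=12) along a 3-gon: merge 3 vertices and 3 edges, delete both glued faces → V=11, E=25, F=16.
Attach a regular tetrahedron (V=4, E=6, F=4) along a 3-gon: merge 3 vertices and 3 edges, delete both glued faces → V=12, E=28, F=18.
Check: V − E + F = 12 − 28 + 18 = 2.

28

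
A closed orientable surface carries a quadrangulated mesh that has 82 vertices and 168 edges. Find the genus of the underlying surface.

2

Every face is a square and each edge borders two faces, so 4F = 2·168, giving F = 84.
χ = V − E + F = 82 − 168 + 84 = -2.
For a closed orientable surface χ = 2 − 2g, so g = (2 − (-2))/2 = 2.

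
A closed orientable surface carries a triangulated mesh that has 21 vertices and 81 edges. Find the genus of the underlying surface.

Every face is a triangle and each edge borders two faces, so 3F = 2·81, giving F = 54.
χ = V − E + F = 21 − 81 + 54 = -6.
For a closed orientable surface χ = 2 − 2g, so g = (2 − (-6))/2 = 4.

4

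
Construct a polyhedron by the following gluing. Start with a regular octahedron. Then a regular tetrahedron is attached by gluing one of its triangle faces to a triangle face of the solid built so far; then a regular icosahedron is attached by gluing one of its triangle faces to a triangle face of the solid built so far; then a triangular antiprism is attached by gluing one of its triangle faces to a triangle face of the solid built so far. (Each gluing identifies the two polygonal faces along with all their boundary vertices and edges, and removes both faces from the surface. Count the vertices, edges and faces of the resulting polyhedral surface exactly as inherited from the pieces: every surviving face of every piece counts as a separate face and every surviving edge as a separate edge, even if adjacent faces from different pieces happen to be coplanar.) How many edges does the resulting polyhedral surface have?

A regular octahedron: V=6, E=12, F=8.
Attach a regular tetrahedron (V=4, E=6, F=4) along a 3-gon: merge 3 vertices and 3 edges, delete both glued faces → V=7, E=15, F=10.
Attach a regular icosahedron (V=12, E=30, F=20) along a 3-gon: merge 3 vertices and 3 edges, delete both glued faces → V=16, E=42, F=28.
Attach a triangular antiprism (V=6, E=12, F=8) along a 3-gon: merge 3 vertices and 3 edges, delete both glued faces → V=19, E=51, F=34.
Check: V − E + F = 19 − 51 + 34 = 2.

51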